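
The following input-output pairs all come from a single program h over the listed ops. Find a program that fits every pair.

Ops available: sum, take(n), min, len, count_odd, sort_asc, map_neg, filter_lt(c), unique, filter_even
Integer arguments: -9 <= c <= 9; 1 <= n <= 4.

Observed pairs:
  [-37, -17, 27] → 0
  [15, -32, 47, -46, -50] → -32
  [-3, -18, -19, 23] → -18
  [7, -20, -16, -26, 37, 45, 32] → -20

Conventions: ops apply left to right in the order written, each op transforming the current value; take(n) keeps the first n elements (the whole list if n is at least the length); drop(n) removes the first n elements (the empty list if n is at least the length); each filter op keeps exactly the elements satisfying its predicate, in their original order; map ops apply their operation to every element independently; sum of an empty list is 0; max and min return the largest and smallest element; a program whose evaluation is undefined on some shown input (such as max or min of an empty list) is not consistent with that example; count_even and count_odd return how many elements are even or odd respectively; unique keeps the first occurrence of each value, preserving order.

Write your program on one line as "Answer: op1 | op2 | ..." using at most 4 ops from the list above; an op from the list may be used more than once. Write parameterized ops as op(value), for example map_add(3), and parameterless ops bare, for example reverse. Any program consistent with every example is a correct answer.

take(4) | take(2) | filter_even | sum

Check, running the answer program on each example:
  [-37, -17, 27] -> [-37, -17, 27] -> [-37, -17] -> [] -> 0
  [15, -32, 47, -46, -50] -> [15, -32, 47, -46] -> [15, -32] -> [-32] -> -32
  [-3, -18, -19, 23] -> [-3, -18, -19, 23] -> [-3, -18] -> [-18] -> -18
  [7, -20, -16, -26, 37, 45, 32] -> [7, -20, -16, -26] -> [7, -20] -> [-20] -> -20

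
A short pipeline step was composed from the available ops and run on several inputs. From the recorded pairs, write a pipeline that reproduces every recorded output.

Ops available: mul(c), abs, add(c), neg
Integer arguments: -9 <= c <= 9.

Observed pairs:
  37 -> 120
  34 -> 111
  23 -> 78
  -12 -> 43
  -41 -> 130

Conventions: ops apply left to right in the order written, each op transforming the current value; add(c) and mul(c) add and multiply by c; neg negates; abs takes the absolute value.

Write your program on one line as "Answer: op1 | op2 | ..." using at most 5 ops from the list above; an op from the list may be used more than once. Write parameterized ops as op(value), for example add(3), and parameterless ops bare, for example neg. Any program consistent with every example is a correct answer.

mul(3) | add(1) | abs | add(8)

Check, running the answer program on each example:
  37 -> 111 -> 112 -> 112 -> 120
  34 -> 102 -> 103 -> 103 -> 111
  23 -> 69 -> 70 -> 70 -> 78
  -12 -> -36 -> -35 -> 35 -> 43
  -41 -> -123 -> -122 -> 122 -> 130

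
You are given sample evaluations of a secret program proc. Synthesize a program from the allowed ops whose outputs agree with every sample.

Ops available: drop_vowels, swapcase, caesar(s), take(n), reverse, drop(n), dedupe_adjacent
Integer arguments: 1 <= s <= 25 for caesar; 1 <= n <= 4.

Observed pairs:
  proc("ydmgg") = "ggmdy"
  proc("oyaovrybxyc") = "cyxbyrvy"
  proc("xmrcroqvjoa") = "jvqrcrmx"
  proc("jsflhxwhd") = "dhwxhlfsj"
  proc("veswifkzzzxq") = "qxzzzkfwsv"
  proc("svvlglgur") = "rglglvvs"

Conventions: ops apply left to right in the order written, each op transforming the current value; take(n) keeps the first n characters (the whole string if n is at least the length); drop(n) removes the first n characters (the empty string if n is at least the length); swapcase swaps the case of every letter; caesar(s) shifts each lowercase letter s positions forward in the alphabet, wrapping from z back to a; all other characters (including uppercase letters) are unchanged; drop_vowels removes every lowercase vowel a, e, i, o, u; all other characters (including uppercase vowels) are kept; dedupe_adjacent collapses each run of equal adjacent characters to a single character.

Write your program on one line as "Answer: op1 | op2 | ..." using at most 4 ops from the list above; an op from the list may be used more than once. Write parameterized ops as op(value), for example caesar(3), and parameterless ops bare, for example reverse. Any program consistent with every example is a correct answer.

drop_vowels | swapcase | reverse | swapcase

Check, running the answer program on each example:
  "ydmgg" -> "ydmgg" -> "YDMGG" -> "GGMDY" -> "ggmdy"
  "oyaovrybxyc" -> "yvrybxyc" -> "YVRYBXYC" -> "CYXBYRVY" -> "cyxbyrvy"
  "xmrcroqvjoa" -> "xmrcrqvj" -> "XMRCRQVJ" -> "JVQRCRMX" -> "jvqrcrmx"
  "jsflhxwhd" -> "jsflhxwhd" -> "JSFLHXWHD" -> "DHWXHLFSJ" -> "dhwxhlfsj"
  "veswifkzzzxq" -> "vswfkzzzxq" -> "VSWFKZZZXQ" -> "QXZZZKFWSV" -> "qxzzzkfwsv"
  "svvlglgur" -> "svvlglgr" -> "SVVLGLGR" -> "RGLGLVVS" -> "rglglvvs"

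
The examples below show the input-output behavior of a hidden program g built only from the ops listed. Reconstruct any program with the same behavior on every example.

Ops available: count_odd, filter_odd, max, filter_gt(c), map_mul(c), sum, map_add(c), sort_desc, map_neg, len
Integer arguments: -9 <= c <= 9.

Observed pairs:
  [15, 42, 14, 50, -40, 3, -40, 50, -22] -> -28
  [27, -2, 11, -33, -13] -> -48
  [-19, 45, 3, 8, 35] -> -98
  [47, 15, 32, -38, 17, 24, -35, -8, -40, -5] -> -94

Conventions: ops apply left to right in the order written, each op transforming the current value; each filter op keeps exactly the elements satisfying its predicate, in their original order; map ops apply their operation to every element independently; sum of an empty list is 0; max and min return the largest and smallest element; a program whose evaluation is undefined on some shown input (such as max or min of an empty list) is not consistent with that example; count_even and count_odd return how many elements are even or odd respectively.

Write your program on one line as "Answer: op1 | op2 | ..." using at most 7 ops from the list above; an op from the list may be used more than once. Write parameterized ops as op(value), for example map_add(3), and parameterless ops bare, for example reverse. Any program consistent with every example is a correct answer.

filter_odd | filter_gt(-1) | map_neg | sort_desc | map_add(-5) | sum

Check, running the answer program on each example:
  [15, 42, 14, 50, -40, 3, -40, 50, -22] -> [15, 3] -> [15, 3] -> [-15, -3] -> [-3, -15] -> [-8, -20] -> -28
  [27, -2, 11, -33, -13] -> [27, 11, -33, -13] -> [27, 11] -> [-27, -11] -> [-11, -27] -> [-16, -32] -> -48
  [-19, 45, 3, 8, 35] -> [-19, 45, 3, 35] -> [45, 3, 35] -> [-45, -3, -35] -> [-3, -35, -45] -> [-8, -40, -50] -> -98
  [47, 15, 32, -38, 17, 24, -35, -8, -40, -5] -> [47, 15, 17, -35, -5] -> [47, 15, 17] -> [-47, -15, -17] -> [-15, -17, -47] -> [-20, -22, -52] -> -94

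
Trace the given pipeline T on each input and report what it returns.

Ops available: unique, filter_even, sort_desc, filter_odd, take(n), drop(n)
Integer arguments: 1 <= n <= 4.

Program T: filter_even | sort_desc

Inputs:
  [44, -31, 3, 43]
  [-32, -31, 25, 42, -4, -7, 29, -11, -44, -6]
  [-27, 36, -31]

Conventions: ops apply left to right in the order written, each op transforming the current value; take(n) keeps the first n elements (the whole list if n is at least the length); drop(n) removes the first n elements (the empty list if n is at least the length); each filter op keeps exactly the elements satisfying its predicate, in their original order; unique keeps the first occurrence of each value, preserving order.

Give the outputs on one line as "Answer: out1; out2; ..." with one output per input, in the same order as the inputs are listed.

Execution, op by op:
  [44, -31, 3, 43] -> [44] -> [44]
  [-32, -31, 25, 42, -4, -7, 29, -11, -44, -6] -> [-32, 42, -4, -44, -6] -> [42, -4, -6, -32, -44]
  [-27, 36, -31] -> [36] -> [36]

[44]; [42, -4, -6, -32, -44]; [36]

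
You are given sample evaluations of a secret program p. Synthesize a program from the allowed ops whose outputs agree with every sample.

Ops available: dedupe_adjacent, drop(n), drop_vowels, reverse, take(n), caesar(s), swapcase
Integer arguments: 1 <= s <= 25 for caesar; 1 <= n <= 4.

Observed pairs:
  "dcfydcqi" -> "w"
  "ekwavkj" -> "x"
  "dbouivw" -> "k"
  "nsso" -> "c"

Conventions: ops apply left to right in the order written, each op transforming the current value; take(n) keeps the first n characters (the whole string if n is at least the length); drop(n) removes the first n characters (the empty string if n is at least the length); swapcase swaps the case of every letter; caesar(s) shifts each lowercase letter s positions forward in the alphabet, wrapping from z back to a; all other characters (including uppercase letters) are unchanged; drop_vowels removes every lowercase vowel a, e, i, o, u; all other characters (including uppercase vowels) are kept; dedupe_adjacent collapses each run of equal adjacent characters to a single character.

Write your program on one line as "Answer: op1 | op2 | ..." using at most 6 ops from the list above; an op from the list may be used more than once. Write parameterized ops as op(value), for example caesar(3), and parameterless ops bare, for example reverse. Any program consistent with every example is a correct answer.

caesar(14) | reverse | swapcase | dedupe_adjacent | take(1) | swapcase

Check, running the answer program on each example:
  "dcfydcqi" -> "rqtmrqew" -> "weqrmtqr" -> "WEQRMTQR" -> "WEQRMTQR" -> "W" -> "w"
  "ekwavkj" -> "sykojyx" -> "xyjokys" -> "XYJOKYS" -> "XYJOKYS" -> "X" -> "x"
  "dbouivw" -> "rpciwjk" -> "kjwicpr" -> "KJWICPR" -> "KJWICPR" -> "K" -> "k"
  "nsso" -> "bggc" -> "cggb" -> "CGGB" -> "CGB" -> "C" -> "c"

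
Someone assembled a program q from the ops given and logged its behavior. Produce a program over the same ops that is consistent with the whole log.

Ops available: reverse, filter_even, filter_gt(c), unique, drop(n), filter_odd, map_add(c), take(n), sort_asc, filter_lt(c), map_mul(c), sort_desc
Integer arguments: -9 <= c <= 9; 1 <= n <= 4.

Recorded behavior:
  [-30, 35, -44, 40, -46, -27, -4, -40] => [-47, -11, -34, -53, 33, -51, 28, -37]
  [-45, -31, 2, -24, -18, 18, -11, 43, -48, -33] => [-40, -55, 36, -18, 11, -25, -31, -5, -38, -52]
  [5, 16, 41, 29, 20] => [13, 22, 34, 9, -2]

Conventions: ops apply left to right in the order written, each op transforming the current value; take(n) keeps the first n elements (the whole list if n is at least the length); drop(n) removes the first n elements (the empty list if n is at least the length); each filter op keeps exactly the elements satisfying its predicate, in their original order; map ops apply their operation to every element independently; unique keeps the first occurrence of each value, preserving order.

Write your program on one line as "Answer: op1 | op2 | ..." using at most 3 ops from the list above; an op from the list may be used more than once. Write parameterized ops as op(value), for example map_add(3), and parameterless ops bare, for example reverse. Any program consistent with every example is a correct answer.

reverse | map_add(-7)

Check, running the answer program on each example:
  [-30, 35, -44, 40, -46, -27, -4, -40] -> [-40, -4, -27, -46, 40, -44, 35, -30] -> [-47, -11, -34, -53, 33, -51, 28, -37]
  [-45, -31, 2, -24, -18, 18, -11, 43, -48, -33] -> [-33, -48, 43, -11, 18, -18, -24, 2, -31, -45] -> [-40, -55, 36, -18, 11, -25, -31, -5, -38, -52]
  [5, 16, 41, 29, 20] -> [20, 29, 41, 16, 5] -> [13, 22, 34, 9, -2]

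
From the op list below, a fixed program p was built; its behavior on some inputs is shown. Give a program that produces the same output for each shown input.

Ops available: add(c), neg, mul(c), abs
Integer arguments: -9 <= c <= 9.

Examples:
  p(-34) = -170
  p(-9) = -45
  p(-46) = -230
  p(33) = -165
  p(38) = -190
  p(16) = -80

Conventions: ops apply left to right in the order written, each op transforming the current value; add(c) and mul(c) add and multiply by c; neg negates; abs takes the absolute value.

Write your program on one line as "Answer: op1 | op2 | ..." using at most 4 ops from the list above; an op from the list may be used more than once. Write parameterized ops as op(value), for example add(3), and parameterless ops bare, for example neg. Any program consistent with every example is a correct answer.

neg | abs | mul(-5)

Check, running the answer program on each example:
  -34 -> 34 -> 34 -> -170
  -9 -> 9 -> 9 -> -45
  -46 -> 46 -> 46 -> -230
  33 -> -33 -> 33 -> -165
  38 -> -38 -> 38 -> -190
  16 -> -16 -> 16 -> -80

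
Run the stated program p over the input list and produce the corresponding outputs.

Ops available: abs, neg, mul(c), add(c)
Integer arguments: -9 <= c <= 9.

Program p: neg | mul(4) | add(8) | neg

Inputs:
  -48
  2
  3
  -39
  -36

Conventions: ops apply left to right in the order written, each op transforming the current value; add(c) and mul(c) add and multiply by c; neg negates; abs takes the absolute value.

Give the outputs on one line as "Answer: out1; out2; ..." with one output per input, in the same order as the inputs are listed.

-200; 0; 4; -164; -152

Execution, op by op:
  -48 -> 48 -> 192 -> 200 -> -200
  2 -> -2 -> -8 -> 0 -> 0
  3 -> -3 -> -12 -> -4 -> 4
  -39 -> 39 -> 156 -> 164 -> -164
  -36 -> 36 -> 144 -> 152 -> -152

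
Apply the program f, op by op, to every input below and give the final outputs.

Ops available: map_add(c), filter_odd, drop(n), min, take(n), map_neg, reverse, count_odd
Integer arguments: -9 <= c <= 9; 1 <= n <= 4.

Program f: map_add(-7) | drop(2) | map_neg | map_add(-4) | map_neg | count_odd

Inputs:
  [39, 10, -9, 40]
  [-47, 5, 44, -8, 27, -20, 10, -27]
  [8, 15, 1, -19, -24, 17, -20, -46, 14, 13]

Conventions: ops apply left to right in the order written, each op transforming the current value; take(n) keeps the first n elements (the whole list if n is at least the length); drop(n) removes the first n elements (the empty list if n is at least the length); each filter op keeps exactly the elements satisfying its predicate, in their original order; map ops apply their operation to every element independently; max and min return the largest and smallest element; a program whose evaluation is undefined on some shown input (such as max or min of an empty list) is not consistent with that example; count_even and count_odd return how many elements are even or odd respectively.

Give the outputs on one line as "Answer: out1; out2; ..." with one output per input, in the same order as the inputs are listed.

Execution, op by op:
  [39, 10, -9, 40] -> [32, 3, -16, 33] -> [-16, 33] -> [16, -33] -> [12, -37] -> [-12, 37] -> 1
  [-47, 5, 44, -8, 27, -20, 10, -27] -> [-54, -2, 37, -15, 20, -27, 3, -34] -> [37, -15, 20, -27, 3, -34] -> [-37, 15, -20, 27, -3, 34] -> [-41, 11, -24, 23, -7, 30] -> [41, -11, 24, -23, 7, -30] -> 4
  [8, 15, 1, -19, -24, 17, -20, -46, 14, 13] -> [1, 8, -6, -26, -31, 10, -27, -53, 7, 6] -> [-6, -26, -31, 10, -27, -53, 7, 6] -> [6, 26, 31, -10, 27, 53, -7, -6] -> [2, 22, 27, -14, 23, 49, -11, -10] -> [-2, -22, -27, 14, -23, -49, 11, 10] -> 4

1; 4; 4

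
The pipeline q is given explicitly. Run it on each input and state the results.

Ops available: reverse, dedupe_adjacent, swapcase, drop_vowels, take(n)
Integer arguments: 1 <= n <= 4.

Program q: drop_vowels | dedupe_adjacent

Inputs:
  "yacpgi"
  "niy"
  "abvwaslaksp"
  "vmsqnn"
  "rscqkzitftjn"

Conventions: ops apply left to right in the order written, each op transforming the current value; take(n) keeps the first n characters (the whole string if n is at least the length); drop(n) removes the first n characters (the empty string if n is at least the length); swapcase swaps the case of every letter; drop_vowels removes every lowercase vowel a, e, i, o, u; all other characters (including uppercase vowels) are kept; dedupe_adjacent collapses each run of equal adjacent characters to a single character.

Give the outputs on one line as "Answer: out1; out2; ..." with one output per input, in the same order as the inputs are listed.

Execution, op by op:
  "yacpgi" -> "ycpg" -> "ycpg"
  "niy" -> "ny" -> "ny"
  "abvwaslaksp" -> "bvwslksp" -> "bvwslksp"
  "vmsqnn" -> "vmsqnn" -> "vmsqn"
  "rscqkzitftjn" -> "rscqkztftjn" -> "rscqkztftjn"

"ycpg"; "ny"; "bvwslksp"; "vmsqn"; "rscqkztftjn"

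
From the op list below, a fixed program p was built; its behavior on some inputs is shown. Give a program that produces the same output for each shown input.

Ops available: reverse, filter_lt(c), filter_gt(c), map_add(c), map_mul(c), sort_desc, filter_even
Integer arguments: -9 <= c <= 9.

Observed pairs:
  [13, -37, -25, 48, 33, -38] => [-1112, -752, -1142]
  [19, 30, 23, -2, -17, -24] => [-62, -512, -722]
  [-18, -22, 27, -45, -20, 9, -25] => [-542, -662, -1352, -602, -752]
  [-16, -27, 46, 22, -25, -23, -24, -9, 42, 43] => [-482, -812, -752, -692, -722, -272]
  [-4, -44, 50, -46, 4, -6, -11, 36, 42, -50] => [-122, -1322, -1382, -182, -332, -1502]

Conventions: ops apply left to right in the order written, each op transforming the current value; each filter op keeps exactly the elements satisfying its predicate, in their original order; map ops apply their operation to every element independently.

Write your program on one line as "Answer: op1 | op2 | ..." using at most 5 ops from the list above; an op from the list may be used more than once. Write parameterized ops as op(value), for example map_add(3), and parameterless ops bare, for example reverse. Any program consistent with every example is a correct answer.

map_mul(-5) | map_mul(-6) | map_add(-2) | filter_lt(-4)

Check, running the answer program on each example:
  [13, -37, -25, 48, 33, -38] -> [-65, 185, 125, -240, -165, 190] -> [390, -1110, -750, 1440, 990, -1140] -> [388, -1112, -752, 1438, 988, -1142] -> [-1112, -752, -1142]
  [19, 30, 23, -2, -17, -24] -> [-95, -150, -115, 10, 85, 120] -> [570, 900, 690, -60, -510, -720] -> [568, 898, 688, -62, -512, -722] -> [-62, -512, -722]
  [-18, -22, 27, -45, -20, 9, -25] -> [90, 110, -135, 225, 100, -45, 125] -> [-540, -660, 810, -1350, -600, 270, -750] -> [-542, -662, 808, -1352, -602, 268, -752] -> [-542, -662, -1352, -602, -752]
  [-16, -27, 46, 22, -25, -23, -24, -9, 42, 43] -> [80, 135, -230, -110, 125, 115, 120, 45, -210, -215] -> [-480, -810, 1380, 660, -750, -690, -720, -270, 1260, 1290] -> [-482, -812, 1378, 658, -752, -692, -722, -272, 1258, 1288] -> [-482, -812, -752, -692, -722, -272]
  [-4, -44, 50, -46, 4, -6, -11, 36, 42, -50] -> [20, 220, -250, 230, -20, 30, 55, -180, -210, 250] -> [-120, -1320, 1500, -1380, 120, -180, -330, 1080, 1260, -1500] -> [-122, -1322, 1498, -1382, 118, -182, -332, 1078, 1258, -1502] -> [-122, -1322, -1382, -182, -332, -1502]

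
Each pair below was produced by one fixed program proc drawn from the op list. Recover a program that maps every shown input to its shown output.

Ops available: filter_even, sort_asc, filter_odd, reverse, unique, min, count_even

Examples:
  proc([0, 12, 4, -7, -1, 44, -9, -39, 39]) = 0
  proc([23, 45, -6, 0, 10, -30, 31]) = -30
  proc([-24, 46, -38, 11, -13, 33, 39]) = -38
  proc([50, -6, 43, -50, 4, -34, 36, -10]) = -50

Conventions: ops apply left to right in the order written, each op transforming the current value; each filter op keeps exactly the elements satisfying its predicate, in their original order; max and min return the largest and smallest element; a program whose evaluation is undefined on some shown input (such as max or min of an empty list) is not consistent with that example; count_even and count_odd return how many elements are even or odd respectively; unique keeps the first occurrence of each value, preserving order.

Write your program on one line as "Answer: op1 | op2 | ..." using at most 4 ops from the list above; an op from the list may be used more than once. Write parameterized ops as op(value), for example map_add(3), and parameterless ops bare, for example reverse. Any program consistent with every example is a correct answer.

filter_even | reverse | min

Check, running the answer program on each example:
  [0, 12, 4, -7, -1, 44, -9, -39, 39] -> [0, 12, 4, 44] -> [44, 4, 12, 0] -> 0
  [23, 45, -6, 0, 10, -30, 31] -> [-6, 0, 10, -30] -> [-30, 10, 0, -6] -> -30
  [-24, 46, -38, 11, -13, 33, 39] -> [-24, 46, -38] -> [-38, 46, -24] -> -38
  [50, -6, 43, -50, 4, -34, 36, -10] -> [50, -6, -50, 4, -34, 36, -10] -> [-10, 36, -34, 4, -50, -6, 50] -> -50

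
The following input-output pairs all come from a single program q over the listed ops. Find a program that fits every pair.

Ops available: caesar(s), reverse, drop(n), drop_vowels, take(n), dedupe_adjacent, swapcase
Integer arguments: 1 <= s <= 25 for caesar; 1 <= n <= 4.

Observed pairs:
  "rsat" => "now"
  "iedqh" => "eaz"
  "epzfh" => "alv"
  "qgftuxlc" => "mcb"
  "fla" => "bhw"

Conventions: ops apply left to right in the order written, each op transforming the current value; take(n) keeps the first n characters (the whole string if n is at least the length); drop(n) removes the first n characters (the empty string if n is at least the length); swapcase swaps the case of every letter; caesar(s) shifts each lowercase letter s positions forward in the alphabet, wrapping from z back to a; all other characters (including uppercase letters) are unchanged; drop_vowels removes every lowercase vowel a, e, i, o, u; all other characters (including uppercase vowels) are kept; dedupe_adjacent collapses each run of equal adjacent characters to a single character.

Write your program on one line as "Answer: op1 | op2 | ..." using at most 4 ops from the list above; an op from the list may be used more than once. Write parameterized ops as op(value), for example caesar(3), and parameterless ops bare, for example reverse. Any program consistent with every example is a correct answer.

take(3) | caesar(2) | caesar(20)

Check, running the answer program on each example:
  "rsat" -> "rsa" -> "tuc" -> "now"
  "iedqh" -> "ied" -> "kgf" -> "eaz"
  "epzfh" -> "epz" -> "grb" -> "alv"
  "qgftuxlc" -> "qgf" -> "sih" -> "mcb"
  "fla" -> "fla" -> "hnc" -> "bhw"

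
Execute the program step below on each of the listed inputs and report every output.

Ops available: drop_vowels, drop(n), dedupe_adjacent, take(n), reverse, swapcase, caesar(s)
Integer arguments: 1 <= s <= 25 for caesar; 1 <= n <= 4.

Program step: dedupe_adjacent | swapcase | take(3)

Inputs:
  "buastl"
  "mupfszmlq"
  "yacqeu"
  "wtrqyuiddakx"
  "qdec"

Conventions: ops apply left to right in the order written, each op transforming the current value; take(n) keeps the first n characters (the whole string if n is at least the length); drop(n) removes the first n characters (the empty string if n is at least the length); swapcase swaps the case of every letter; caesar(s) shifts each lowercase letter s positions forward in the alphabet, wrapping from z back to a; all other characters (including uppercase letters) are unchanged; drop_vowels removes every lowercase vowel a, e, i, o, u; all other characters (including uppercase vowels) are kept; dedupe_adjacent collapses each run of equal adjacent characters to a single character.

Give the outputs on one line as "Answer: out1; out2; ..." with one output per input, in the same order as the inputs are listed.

"BUA"; "MUP"; "YAC"; "WTR"; "QDE"

Execution, op by op:
  "buastl" -> "buastl" -> "BUASTL" -> "BUA"
  "mupfszmlq" -> "mupfszmlq" -> "MUPFSZMLQ" -> "MUP"
  "yacqeu" -> "yacqeu" -> "YACQEU" -> "YAC"
  "wtrqyuiddakx" -> "wtrqyuidakx" -> "WTRQYUIDAKX" -> "WTR"
  "qdec" -> "qdec" -> "QDEC" -> "QDE"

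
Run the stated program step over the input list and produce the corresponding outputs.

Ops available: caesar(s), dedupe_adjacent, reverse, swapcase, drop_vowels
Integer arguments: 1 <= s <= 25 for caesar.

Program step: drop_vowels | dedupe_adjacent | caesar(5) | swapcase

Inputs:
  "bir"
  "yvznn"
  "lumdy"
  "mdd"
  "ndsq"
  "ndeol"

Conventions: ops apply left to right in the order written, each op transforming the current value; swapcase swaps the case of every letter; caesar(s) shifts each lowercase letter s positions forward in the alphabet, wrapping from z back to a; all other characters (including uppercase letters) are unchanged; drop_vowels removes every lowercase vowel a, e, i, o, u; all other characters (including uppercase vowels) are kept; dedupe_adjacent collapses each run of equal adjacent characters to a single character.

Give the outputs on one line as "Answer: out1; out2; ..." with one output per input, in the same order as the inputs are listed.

Execution, op by op:
  "bir" -> "br" -> "br" -> "gw" -> "GW"
  "yvznn" -> "yvznn" -> "yvzn" -> "daes" -> "DAES"
  "lumdy" -> "lmdy" -> "lmdy" -> "qrid" -> "QRID"
  "mdd" -> "mdd" -> "md" -> "ri" -> "RI"
  "ndsq" -> "ndsq" -> "ndsq" -> "sixv" -> "SIXV"
  "ndeol" -> "ndl" -> "ndl" -> "siq" -> "SIQ"

"GW"; "DAES"; "QRID"; "RI"; "SIXV"; "SIQ"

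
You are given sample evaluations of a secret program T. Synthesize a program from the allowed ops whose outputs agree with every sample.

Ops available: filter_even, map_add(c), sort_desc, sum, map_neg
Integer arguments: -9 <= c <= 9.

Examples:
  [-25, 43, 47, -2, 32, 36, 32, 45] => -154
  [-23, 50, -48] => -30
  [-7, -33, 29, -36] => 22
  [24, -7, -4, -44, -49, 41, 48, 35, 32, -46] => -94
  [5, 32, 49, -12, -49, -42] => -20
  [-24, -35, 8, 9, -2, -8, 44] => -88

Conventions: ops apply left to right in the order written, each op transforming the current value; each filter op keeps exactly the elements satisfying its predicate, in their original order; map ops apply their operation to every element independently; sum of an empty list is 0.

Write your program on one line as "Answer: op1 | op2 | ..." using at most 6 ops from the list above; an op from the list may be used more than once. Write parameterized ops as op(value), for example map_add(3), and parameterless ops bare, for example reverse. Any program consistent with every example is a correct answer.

map_add(6) | map_neg | filter_even | map_add(-8) | sum

Check, running the answer program on each example:
  [-25, 43, 47, -2, 32, 36, 32, 45] -> [-19, 49, 53, 4, 38, 42, 38, 51] -> [19, -49, -53, -4, -38, -42, -38, -51] -> [-4, -38, -42, -38] -> [-12, -46, -50, -46] -> -154
  [-23, 50, -48] -> [-17, 56, -42] -> [17, -56, 42] -> [-56, 42] -> [-64, 34] -> -30
  [-7, -33, 29, -36] -> [-1, -27, 35, -30] -> [1, 27, -35, 30] -> [30] -> [22] -> 22
  [24, -7, -4, -44, -49, 41, 48, 35, 32, -46] -> [30, -1, 2, -38, -43, 47, 54, 41, 38, -40] -> [-30, 1, -2, 38, 43, -47, -54, -41, -38, 40] -> [-30, -2, 38, -54, -38, 40] -> [-38, -10, 30, -62, -46, 32] -> -94
  [5, 32, 49, -12, -49, -42] -> [11, 38, 55, -6, -43, -36] -> [-11, -38, -55, 6, 43, 36] -> [-38, 6, 36] -> [-46, -2, 28] -> -20
  [-24, -35, 8, 9, -2, -8, 44] -> [-18, -29, 14, 15, 4, -2, 50] -> [18, 29, -14, -15, -4, 2, -50] -> [18, -14, -4, 2, -50] -> [10, -22, -12, -6, -58] -> -88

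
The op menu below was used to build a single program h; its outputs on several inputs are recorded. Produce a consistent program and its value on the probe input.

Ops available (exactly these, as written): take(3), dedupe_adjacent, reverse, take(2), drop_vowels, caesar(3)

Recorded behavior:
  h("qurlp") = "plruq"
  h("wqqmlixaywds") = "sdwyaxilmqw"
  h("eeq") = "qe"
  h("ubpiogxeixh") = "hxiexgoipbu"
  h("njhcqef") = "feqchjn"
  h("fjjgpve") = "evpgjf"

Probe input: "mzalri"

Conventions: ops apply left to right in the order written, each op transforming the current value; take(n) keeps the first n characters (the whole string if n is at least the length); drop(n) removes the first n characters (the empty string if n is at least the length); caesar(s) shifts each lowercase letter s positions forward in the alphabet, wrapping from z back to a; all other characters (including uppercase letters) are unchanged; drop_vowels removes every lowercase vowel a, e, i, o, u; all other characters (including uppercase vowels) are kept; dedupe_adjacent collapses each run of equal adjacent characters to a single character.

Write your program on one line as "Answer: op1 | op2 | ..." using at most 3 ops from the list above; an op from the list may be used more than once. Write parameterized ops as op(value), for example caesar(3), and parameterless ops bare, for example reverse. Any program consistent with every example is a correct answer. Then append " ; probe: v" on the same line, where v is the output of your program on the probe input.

dedupe_adjacent | reverse ; probe: "irlazm"

Check, running the answer program on each example:
  "qurlp" -> "qurlp" -> "plruq"
  "wqqmlixaywds" -> "wqmlixaywds" -> "sdwyaxilmqw"
  "eeq" -> "eq" -> "qe"
  "ubpiogxeixh" -> "ubpiogxeixh" -> "hxiexgoipbu"
  "njhcqef" -> "njhcqef" -> "feqchjn"
  "fjjgpve" -> "fjgpve" -> "evpgjf"
  probe: "mzalri" -> "mzalri" -> "irlazm"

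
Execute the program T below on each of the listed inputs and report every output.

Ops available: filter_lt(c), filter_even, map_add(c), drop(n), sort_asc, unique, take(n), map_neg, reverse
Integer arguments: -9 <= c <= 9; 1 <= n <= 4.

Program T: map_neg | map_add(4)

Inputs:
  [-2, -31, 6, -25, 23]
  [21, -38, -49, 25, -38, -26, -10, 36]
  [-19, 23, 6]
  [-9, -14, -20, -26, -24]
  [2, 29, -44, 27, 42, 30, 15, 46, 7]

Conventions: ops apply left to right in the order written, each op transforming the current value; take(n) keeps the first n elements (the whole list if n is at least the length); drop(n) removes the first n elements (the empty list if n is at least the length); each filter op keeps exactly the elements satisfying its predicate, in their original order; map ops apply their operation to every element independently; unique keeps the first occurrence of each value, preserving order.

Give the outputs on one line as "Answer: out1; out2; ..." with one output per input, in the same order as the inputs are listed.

Execution, op by op:
  [-2, -31, 6, -25, 23] -> [2, 31, -6, 25, -23] -> [6, 35, -2, 29, -19]
  [21, -38, -49, 25, -38, -26, -10, 36] -> [-21, 38, 49, -25, 38, 26, 10, -36] -> [-17, 42, 53, -21, 42, 30, 14, -32]
  [-19, 23, 6] -> [19, -23, -6] -> [23, -19, -2]
  [-9, -14, -20, -26, -24] -> [9, 14, 20, 26, 24] -> [13, 18, 24, 30, 28]
  [2, 29, -44, 27, 42, 30, 15, 46, 7] -> [-2, -29, 44, -27, -42, -30, -15, -46, -7] -> [2, -25, 48, -23, -38, -26, -11, -42, -3]

[6, 35, -2, 29, -19]; [-17, 42, 53, -21, 42, 30, 14, -32]; [23, -19, -2]; [13, 18, 24, 30, 28]; [2, -25, 48, -23, -38, -26, -11, -42, -3]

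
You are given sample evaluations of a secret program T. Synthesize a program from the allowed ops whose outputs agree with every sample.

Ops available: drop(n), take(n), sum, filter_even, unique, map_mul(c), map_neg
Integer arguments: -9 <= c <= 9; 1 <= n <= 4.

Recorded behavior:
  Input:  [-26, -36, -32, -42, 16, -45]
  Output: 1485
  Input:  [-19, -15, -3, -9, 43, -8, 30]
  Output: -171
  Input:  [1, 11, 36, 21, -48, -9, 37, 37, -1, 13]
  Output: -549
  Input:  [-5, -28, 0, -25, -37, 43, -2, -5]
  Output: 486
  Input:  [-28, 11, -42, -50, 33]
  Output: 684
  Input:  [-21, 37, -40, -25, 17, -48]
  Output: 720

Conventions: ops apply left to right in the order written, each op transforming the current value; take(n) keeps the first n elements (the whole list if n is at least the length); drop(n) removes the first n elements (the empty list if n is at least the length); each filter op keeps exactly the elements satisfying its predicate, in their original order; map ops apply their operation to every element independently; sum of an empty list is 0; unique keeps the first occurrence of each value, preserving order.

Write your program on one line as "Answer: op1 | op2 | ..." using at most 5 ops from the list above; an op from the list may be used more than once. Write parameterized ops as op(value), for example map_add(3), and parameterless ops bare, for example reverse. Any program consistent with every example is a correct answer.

unique | map_neg | map_mul(9) | sum

Check, running the answer program on each example:
  [-26, -36, -32, -42, 16, -45] -> [-26, -36, -32, -42, 16, -45] -> [26, 36, 32, 42, -16, 45] -> [234, 324, 288, 378, -144, 405] -> 1485
  [-19, -15, -3, -9, 43, -8, 30] -> [-19, -15, -3, -9, 43, -8, 30] -> [19, 15, 3, 9, -43, 8, -30] -> [171, 135, 27, 81, -387, 72, -270] -> -171
  [1, 11, 36, 21, -48, -9, 37, 37, -1, 13] -> [1, 11, 36, 21, -48, -9, 37, -1, 13] -> [-1, -11, -36, -21, 48, 9, -37, 1, -13] -> [-9, -99, -324, -189, 432, 81, -333, 9, -117] -> -549
  [-5, -28, 0, -25, -37, 43, -2, -5] -> [-5, -28, 0, -25, -37, 43, -2] -> [5, 28, 0, 25, 37, -43, 2] -> [45, 252, 0, 225, 333, -387, 18] -> 486
  [-28, 11, -42, -50, 33] -> [-28, 11, -42, -50, 33] -> [28, -11, 42, 50, -33] -> [252, -99, 378, 450, -297] -> 684
  [-21, 37, -40, -25, 17, -48] -> [-21, 37, -40, -25, 17, -48] -> [21, -37, 40, 25, -17, 48] -> [189, -333, 360, 225, -153, 432] -> 720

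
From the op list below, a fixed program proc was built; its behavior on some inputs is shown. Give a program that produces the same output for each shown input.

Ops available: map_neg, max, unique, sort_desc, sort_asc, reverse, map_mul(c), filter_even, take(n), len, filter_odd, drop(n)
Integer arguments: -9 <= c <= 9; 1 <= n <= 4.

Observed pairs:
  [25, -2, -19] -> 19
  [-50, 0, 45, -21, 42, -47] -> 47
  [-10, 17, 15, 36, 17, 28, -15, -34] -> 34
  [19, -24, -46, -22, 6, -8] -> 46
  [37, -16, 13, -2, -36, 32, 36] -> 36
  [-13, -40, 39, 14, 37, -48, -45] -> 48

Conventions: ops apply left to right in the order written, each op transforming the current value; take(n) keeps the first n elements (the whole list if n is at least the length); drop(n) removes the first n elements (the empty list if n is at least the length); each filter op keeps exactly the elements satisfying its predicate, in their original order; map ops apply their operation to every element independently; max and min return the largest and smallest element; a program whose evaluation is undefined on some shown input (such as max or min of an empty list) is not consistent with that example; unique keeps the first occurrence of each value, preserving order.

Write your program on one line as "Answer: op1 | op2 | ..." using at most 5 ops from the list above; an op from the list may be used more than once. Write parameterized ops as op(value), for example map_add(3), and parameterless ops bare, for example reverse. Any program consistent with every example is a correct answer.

reverse | map_mul(-1) | take(4) | max

Check, running the answer program on each example:
  [25, -2, -19] -> [-19, -2, 25] -> [19, 2, -25] -> [19, 2, -25] -> 19
  [-50, 0, 45, -21, 42, -47] -> [-47, 42, -21, 45, 0, -50] -> [47, -42, 21, -45, 0, 50] -> [47, -42, 21, -45] -> 47
  [-10, 17, 15, 36, 17, 28, -15, -34] -> [-34, -15, 28, 17, 36, 15, 17, -10] -> [34, 15, -28, -17, -36, -15, -17, 10] -> [34, 15, -28, -17] -> 34
  [19, -24, -46, -22, 6, -8] -> [-8, 6, -22, -46, -24, 19] -> [8, -6, 22, 46, 24, -19] -> [8, -6, 22, 46] -> 46
  [37, -16, 13, -2, -36, 32, 36] -> [36, 32, -36, -2, 13, -16, 37] -> [-36, -32, 36, 2, -13, 16, -37] -> [-36, -32, 36, 2] -> 36
  [-13, -40, 39, 14, 37, -48, -45] -> [-45, -48, 37, 14, 39, -40, -13] -> [45, 48, -37, -14, -39, 40, 13] -> [45, 48, -37, -14] -> 48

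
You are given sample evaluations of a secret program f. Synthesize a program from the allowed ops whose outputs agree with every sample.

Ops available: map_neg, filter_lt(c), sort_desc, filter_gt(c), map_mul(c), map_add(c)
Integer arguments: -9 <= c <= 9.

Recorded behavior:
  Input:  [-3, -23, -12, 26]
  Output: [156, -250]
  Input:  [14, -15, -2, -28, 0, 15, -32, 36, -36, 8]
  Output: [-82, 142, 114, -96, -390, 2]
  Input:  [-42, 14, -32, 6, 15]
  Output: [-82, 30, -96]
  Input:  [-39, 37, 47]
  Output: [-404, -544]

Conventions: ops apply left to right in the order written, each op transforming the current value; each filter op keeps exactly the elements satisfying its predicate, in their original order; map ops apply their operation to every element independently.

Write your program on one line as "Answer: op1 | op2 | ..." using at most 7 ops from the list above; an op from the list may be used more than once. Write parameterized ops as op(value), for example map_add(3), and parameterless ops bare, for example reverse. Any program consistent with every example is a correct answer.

filter_gt(-9) | map_add(-9) | map_neg | map_mul(-7) | map_add(6) | map_mul(-2)

Check, running the answer program on each example:
  [-3, -23, -12, 26] -> [-3, 26] -> [-12, 17] -> [12, -17] -> [-84, 119] -> [-78, 125] -> [156, -250]
  [14, -15, -2, -28, 0, 15, -32, 36, -36, 8] -> [14, -2, 0, 15, 36, 8] -> [5, -11, -9, 6, 27, -1] -> [-5, 11, 9, -6, -27, 1] -> [35, -77, -63, 42, 189, -7] -> [41, -71, -57, 48, 195, -1] -> [-82, 142, 114, -96, -390, 2]
  [-42, 14, -32, 6, 15] -> [14, 6, 15] -> [5, -3, 6] -> [-5, 3, -6] -> [35, -21, 42] -> [41, -15, 48] -> [-82, 30, -96]
  [-39, 37, 47] -> [37, 47] -> [28, 38] -> [-28, -38] -> [196, 266] -> [202, 272] -> [-404, -544]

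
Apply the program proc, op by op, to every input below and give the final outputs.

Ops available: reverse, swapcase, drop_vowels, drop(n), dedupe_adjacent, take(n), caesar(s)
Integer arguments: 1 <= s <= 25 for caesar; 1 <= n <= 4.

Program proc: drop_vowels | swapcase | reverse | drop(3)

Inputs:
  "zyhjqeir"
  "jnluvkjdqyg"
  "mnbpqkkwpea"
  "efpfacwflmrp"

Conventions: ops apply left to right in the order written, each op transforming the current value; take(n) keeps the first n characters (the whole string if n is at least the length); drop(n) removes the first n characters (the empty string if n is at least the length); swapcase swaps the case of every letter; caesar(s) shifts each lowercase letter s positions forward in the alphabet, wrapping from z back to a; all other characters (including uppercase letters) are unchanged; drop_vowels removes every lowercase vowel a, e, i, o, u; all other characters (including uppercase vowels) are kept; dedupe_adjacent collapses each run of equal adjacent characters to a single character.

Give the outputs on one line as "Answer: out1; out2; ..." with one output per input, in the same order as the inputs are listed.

Execution, op by op:
  "zyhjqeir" -> "zyhjqr" -> "ZYHJQR" -> "RQJHYZ" -> "HYZ"
  "jnluvkjdqyg" -> "jnlvkjdqyg" -> "JNLVKJDQYG" -> "GYQDJKVLNJ" -> "DJKVLNJ"
  "mnbpqkkwpea" -> "mnbpqkkwp" -> "MNBPQKKWP" -> "PWKKQPBNM" -> "KQPBNM"
  "efpfacwflmrp" -> "fpfcwflmrp" -> "FPFCWFLMRP" -> "PRMLFWCFPF" -> "LFWCFPF"

"HYZ"; "DJKVLNJ"; "KQPBNM"; "LFWCFPF"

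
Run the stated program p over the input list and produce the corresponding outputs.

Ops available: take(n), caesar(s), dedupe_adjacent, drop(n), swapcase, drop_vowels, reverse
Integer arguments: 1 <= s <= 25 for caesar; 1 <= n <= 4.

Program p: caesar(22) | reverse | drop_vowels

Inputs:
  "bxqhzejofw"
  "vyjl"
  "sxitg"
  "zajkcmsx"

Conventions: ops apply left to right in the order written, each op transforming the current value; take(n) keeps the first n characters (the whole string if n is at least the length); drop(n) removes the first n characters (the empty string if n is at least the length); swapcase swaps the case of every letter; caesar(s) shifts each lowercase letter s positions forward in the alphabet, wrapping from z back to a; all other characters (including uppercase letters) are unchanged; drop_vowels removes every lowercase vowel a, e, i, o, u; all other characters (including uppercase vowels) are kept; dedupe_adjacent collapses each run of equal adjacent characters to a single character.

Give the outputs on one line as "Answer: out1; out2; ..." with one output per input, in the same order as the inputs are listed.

"sbkfvdmtx"; "hfr"; "cpt"; "tygfwv"

Execution, op by op:
  "bxqhzejofw" -> "xtmdvafkbs" -> "sbkfavdmtx" -> "sbkfvdmtx"
  "vyjl" -> "rufh" -> "hfur" -> "hfr"
  "sxitg" -> "otepc" -> "cpeto" -> "cpt"
  "zajkcmsx" -> "vwfgyiot" -> "toiygfwv" -> "tygfwv"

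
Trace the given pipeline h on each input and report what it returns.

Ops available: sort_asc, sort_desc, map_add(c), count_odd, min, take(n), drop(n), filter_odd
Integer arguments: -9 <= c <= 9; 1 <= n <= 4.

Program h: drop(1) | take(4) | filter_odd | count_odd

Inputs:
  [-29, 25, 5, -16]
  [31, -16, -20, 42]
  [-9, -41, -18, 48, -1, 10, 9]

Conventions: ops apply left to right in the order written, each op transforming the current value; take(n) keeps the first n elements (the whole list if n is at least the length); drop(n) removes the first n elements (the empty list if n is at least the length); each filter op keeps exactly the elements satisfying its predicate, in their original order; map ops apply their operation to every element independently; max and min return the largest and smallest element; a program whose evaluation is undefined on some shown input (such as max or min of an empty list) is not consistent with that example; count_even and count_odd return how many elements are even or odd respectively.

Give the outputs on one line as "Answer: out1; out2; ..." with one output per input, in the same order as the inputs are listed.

Execution, op by op:
  [-29, 25, 5, -16] -> [25, 5, -16] -> [25, 5, -16] -> [25, 5] -> 2
  [31, -16, -20, 42] -> [-16, -20, 42] -> [-16, -20, 42] -> [] -> 0
  [-9, -41, -18, 48, -1, 10, 9] -> [-41, -18, 48, -1, 10, 9] -> [-41, -18, 48, -1] -> [-41, -1] -> 2

2; 0; 2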